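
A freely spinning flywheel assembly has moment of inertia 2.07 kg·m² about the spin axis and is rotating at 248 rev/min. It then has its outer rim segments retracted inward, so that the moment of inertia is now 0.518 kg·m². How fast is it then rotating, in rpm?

ω₂ ≈ 991 rpm

No external torque acts about the spin axis, so angular momentum is conserved.
ω₂ = I₁ω₁ / I₂ = (2.070)(248 rpm) / (0.5180) = 991.0 rpm.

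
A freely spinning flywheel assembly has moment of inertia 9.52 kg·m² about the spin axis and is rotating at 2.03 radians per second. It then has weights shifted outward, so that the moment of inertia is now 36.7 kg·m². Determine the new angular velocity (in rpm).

Angular momentum about the spin axis is conserved since the torque about it is zero.
ω₂ = I₁ω₁ / I₂ = (9.520)(2.03 rad/s) / (36.70) = 0.5266 rad/s = 5.028 rpm.

ω₂ ≈ 5.03 rpm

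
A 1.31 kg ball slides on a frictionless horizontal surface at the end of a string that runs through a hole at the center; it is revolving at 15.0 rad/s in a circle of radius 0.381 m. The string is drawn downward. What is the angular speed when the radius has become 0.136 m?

ω₂ ≈ 118 rad/s

No torque about the axis ⇒ m r₁² ω₁ = m r₂² ω₂.
ω₂ = ω₁ (r₁/r₂)² = (15.0)(0.381/0.136)² = 117.7 rad/s.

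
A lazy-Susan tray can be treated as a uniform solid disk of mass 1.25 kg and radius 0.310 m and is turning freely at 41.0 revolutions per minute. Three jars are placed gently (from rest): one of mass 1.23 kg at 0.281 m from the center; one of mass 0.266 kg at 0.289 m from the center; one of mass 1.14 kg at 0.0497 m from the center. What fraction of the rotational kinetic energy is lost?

No external torque acts about the center; L_before = L_after.
I_p = ½(1.25)(0.310)² = 0.06006 kg·m².
Added inertia Σmr² = (1.23)(0.281)² + (0.266)(0.289)² + (1.14)(0.0497)² = 0.1222 kg·m²; I_f = 0.06006 + 0.1222 = 0.1822 kg·m².
ω_f = I_p ω_i / I_f = (0.06006)(41.0) / 0.1822 = 13.51 rpm.
KE_i = ½(0.06006)(4.294 rad/s)² = 0.5536 J; KE_f = ½(0.1822)(1.415)² = 0.1825 J.
Fraction lost = 0.6704.

fraction ≈ 0.670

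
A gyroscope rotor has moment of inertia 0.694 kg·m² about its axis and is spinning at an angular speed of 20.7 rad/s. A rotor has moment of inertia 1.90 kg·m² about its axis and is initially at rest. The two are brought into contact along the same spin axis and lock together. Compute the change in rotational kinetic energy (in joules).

No external torque acts about the common axis, so total angular momentum is conserved.
Taking A's sense as positive: L = (0.6940)(20.7) = 14.37 kg·m²·rad/s.
Combined I = 0.6940 + 1.900 = 2.594 kg·m².
ω_f = L / I = 14.37 / 2.594 = 5.538 rad/s.
KE_i = ½ΣIω² = 148.7 J; KE_f = ½(2.594)(5.538)² = 39.78 J.

ΔKE ≈ -109 J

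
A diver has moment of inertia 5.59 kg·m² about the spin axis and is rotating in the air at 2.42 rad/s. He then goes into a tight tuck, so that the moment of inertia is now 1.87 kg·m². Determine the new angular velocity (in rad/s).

No external torque acts about the spin axis, so angular momentum is conserved.
ω₂ = I₁ω₁ / I₂ = (5.590)(2.42 rad/s) / (1.870) = 7.234 rad/s.

ω₂ ≈ 7.23 rad/s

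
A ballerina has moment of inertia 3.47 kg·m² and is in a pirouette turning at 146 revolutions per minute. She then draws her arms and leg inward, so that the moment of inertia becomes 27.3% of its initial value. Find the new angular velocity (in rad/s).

With no external torque about the axis, L is conserved: I₁ω₁ = I₂ω₂.
I₂ = 0.273 × 3.47 = 0.9473 kg·m².
ω₂ = I₁ω₁ / I₂ = (3.470)(146 rpm) / (0.9473) = 534.8 rpm = 56.00 rad/s.

ω₂ ≈ 56.0 rad/s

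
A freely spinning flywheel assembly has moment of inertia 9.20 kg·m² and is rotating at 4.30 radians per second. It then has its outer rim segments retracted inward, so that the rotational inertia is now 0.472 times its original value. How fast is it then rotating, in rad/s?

With no external torque about the axis, L is conserved: I₁ω₁ = I₂ω₂.
I₂ = 0.472 × 9.20 = 4.342 kg·m².
ω₂ = I₁ω₁ / I₂ = (9.200)(4.30 rad/s) / (4.342) = 9.110 rad/s.

ω₂ ≈ 9.11 rad/s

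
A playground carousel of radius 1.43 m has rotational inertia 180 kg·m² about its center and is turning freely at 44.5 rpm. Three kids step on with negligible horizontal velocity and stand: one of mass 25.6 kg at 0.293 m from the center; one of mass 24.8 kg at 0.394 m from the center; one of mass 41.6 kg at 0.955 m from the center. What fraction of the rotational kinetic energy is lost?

fraction ≈ 0.196

No external torque acts about the center; L_before = L_after.
Added inertia Σmr² = (25.6)(0.293)² + (24.8)(0.394)² + (41.6)(0.955)² = 43.99 kg·m²; I_f = 180.0 + 43.99 = 224.0 kg·m².
ω_f = I_p ω_i / I_f = (180.0)(44.5) / 224.0 = 35.76 rpm.
KE_i = ½(180.0)(4.660 rad/s)² = 1954 J; KE_f = ½(224.0)(3.745)² = 1571 J.
Fraction lost = 0.1964.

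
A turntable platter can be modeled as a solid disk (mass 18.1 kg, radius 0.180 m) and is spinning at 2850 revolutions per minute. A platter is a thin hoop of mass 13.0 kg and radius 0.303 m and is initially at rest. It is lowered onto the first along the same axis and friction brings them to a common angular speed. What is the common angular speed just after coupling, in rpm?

|ω_f| ≈ 562 rpm

No external torque acts about the common axis, so total angular momentum is conserved.
Moments of inertia: I_A = ½(18.1)(0.180)² = 0.2932 kg·m²; I_B = (13.0)(0.303)² = 1.194 kg·m².
Taking A's sense as positive: L = (0.2932)(2850) = 835.7 kg·m²·rpm.
Combined I = 0.2932 + 1.194 = 1.487 kg·m².
ω_f = L / I = 835.7 / 1.487 = 562.1 rpm.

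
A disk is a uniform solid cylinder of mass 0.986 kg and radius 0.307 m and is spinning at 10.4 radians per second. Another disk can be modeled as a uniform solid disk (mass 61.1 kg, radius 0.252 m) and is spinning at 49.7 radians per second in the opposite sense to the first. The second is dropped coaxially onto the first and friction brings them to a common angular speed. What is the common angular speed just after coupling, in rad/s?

|ω_f| ≈ 48.3 rad/s

The coupling torques are internal; angular momentum about the shared axis is conserved.
Moments of inertia: I_A = ½(0.986)(0.307)² = 0.04646 kg·m²; I_B = ½(61.1)(0.252)² = 1.940 kg·m².
Taking A's sense as positive: L = (0.04646)(10.4) − (1.940)(49.7) = -95.94 kg·m²·rad/s.
Combined I = 0.04646 + 1.940 = 1.987 kg·m².
ω_f = L / I = -95.94 / 1.987 = -48.29 rad/s.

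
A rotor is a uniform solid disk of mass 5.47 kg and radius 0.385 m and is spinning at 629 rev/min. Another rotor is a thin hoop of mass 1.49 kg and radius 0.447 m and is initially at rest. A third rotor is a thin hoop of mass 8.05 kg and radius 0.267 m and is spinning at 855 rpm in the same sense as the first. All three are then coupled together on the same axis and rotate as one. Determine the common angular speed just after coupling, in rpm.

No external torque acts about the common axis, so total angular momentum is conserved.
Moments of inertia: I_A = ½(5.47)(0.385)² = 0.4054 kg·m²; I_B = (1.49)(0.447)² = 0.2977 kg·m²; I_C = (8.05)(0.267)² = 0.5739 kg·m².
Taking A's sense as positive: L = (0.4054)(629) + (0.5739)(855) = 745.7 kg·m²·rpm.
Combined I = 0.4054 + 0.2977 + 0.5739 = 1.277 kg·m².
ω_f = L / I = 745.7 / 1.277 = 583.9 rpm.

|ω_f| ≈ 584 rpm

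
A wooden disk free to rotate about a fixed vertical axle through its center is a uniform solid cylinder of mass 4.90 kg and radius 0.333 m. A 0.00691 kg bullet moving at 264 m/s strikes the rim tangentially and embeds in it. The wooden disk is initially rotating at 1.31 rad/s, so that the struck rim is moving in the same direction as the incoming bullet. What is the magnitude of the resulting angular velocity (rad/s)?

About the axle the impulsive forces during the collision are internal, so angular momentum about that axis is conserved.
I_p = ½(4.90)(0.333)² = 0.2717 kg·m². Taking the sense of the bullet's angular momentum as positive, L_{bullet} = m v R = (0.00691)(264)(0.333) = 0.6075 kg·m²/s.
L_i = +I_p ω_p + m v R = +(0.2717)(1.31) + 0.6075 = 0.9634 kg·m²/s.
After sticking, I_f = I_p + m R² = 0.2717 + (0.00691)(0.333)² = 0.2724 kg·m².
ω_f = L_i / I_f = 0.9634 / 0.2724 = 3.536 rad/s.

|ω_f| ≈ 3.54 rad/s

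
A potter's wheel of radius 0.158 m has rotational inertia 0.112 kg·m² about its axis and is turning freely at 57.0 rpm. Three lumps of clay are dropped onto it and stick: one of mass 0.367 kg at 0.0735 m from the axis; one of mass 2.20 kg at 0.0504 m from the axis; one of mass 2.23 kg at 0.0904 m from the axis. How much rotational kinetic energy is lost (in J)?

energy lost ≈ 0.374 J

The added mass arrives with no angular momentum about the axis, and any external torque about the axis is negligible, so the system's angular momentum is conserved.
Added inertia Σmr² = (0.367)(0.0735)² + (2.20)(0.0504)² + (2.23)(0.0904)² = 0.02579 kg·m²; I_f = 0.1120 + 0.02579 = 0.1378 kg·m².
ω_f = I_p ω_i / I_f = (0.1120)(57.0) / 0.1378 = 46.33 rpm.
KE_i = ½(0.1120)(5.969 rad/s)² = 1.995 J; KE_f = ½(0.1378)(4.852)² = 1.622 J.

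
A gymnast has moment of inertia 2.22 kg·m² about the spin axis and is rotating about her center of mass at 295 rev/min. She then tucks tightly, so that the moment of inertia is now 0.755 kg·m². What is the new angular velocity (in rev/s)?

Angular momentum about the spin axis is conserved since the torque about it is zero.
ω₂ = I₁ω₁ / I₂ = (2.220)(295 rpm) / (0.7550) = 867.4 rpm = 14.46 rev/s.

ω₂ ≈ 14.5 rev/s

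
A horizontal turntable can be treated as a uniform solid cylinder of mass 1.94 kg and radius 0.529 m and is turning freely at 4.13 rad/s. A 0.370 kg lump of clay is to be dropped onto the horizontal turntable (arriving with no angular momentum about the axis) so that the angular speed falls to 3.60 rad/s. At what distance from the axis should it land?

No external torque acts about the axis; L_before = L_after.
I_p = ½(1.94)(0.529)² = 0.2714 kg·m².
I_p ω_i = (I_p + m r²) ω_f ⇒ m r² = I_p(ω_i/ω_f − 1) = 0.2714(4.13/3.60 − 1) = 0.03996 kg·m².
r = √(0.03996/0.370) = 0.3286 m.

r ≈ 0.329 m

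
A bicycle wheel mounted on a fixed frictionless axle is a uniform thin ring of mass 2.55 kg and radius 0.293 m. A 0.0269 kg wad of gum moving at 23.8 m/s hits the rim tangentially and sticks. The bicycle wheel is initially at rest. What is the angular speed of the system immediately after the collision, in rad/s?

About the axle the impulsive forces during the collision are internal, so angular momentum about that axis is conserved.
I_p = (2.55)(0.293)² = 0.2189 kg·m². Taking the sense of the wad of gum's angular momentum as positive, L_{wad} = m v R = (0.0269)(23.8)(0.293) = 0.1876 kg·m²/s.
L_i = 0 + 0.1876 = 0.1876 kg·m²/s.
After sticking, I_f = I_p + m R² = 0.2189 + (0.0269)(0.293)² = 0.2212 kg·m².
ω_f = L_i / I_f = 0.1876 / 0.2212 = 0.8479 rad/s.

|ω_f| ≈ 0.848 rad/s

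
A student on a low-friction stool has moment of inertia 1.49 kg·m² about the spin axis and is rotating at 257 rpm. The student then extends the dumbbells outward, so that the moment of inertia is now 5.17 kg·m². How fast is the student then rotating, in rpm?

ω₂ ≈ 74.1 rpm

With no external torque about the axis, L is conserved: I₁ω₁ = I₂ω₂.
ω₂ = I₁ω₁ / I₂ = (1.490)(257 rpm) / (5.170) = 74.07 rpm.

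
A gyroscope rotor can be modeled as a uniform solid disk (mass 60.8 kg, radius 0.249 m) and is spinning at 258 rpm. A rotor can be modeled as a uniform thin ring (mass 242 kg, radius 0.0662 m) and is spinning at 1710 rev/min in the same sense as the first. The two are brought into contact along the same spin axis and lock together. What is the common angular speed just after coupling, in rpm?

No external torque acts about the common axis, so total angular momentum is conserved.
Moments of inertia: I_A = ½(60.8)(0.249)² = 1.885 kg·m²; I_B = (242)(0.0662)² = 1.061 kg·m².
Taking A's sense as positive: L = (1.885)(258) + (1.061)(1710) = 2300 kg·m²·rpm.
Combined I = 1.885 + 1.061 = 2.945 kg·m².
ω_f = L / I = 2300 / 2.945 = 780.8 rpm.

|ω_f| ≈ 781 rpm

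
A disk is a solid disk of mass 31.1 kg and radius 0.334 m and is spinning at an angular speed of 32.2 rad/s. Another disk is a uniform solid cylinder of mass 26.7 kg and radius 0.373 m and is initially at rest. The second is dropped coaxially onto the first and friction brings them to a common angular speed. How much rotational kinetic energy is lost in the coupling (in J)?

No external torque acts about the common axis, so total angular momentum is conserved.
Moments of inertia: I_A = ½(31.1)(0.334)² = 1.735 kg·m²; I_B = ½(26.7)(0.373)² = 1.857 kg·m².
Taking A's sense as positive: L = (1.735)(32.2) = 55.86 kg·m²·rad/s.
Combined I = 1.735 + 1.857 = 3.592 kg·m².
ω_f = L / I = 55.86 / 3.592 = 15.55 rad/s.
KE_i = ½ΣIω² = 899.3 J; KE_f = ½(3.592)(15.55)² = 434.3 J.

ΔKE lost ≈ 465 J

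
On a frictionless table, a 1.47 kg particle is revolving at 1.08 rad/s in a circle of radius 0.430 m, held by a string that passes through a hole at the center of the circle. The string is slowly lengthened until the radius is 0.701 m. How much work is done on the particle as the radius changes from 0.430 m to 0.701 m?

The constraining force is radial, so m r² ω about the center is conserved.
ω₂ = ω₁ (r₁/r₂)² = (1.08)(0.430/0.701)² = 0.4064 rad/s.
W = ΔKE = ½m(v₂² − v₁²) = -0.09887 J.

W ≈ -0.0989 J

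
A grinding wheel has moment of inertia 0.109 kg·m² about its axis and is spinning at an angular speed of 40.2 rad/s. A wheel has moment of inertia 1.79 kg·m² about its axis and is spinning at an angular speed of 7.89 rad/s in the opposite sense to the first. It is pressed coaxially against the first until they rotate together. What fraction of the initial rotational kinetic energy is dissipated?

The coupling torques are internal; angular momentum about the shared axis is conserved.
Taking A's sense as positive: L = (0.1090)(40.2) − (1.790)(7.89) = -9.741 kg·m²·rad/s.
Combined I = 0.1090 + 1.790 = 1.899 kg·m².
ω_f = L / I = -9.741 / 1.899 = -5.130 rad/s.
KE_i = ½ΣIω² = 143.8 J; KE_f = ½(1.899)(5.130)² = 24.98 J.
Fraction dissipated = (KE_i − KE_f)/KE_i = 0.8262.

fraction ≈ 0.826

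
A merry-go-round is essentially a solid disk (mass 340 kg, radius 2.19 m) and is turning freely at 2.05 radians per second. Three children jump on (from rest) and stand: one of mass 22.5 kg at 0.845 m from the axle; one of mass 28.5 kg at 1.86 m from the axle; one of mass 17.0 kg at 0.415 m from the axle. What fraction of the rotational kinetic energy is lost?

The added mass arrives with no angular momentum about the axle, and any external torque about the axle is negligible, so the system's angular momentum is conserved.
I_p = ½(340)(2.19)² = 815.3 kg·m².
Added inertia Σmr² = (22.5)(0.845)² + (28.5)(1.86)² + (17.0)(0.415)² = 117.6 kg·m²; I_f = 815.3 + 117.6 = 932.9 kg·m².
ω_f = I_p ω_i / I_f = (815.3)(2.05) / 932.9 = 1.792 rad/s.
KE_i = ½(815.3)(2.050 rad/s)² = 1713 J; KE_f = ½(932.9)(1.792)² = 1497 J.
Fraction lost = 0.1260.

fraction ≈ 0.126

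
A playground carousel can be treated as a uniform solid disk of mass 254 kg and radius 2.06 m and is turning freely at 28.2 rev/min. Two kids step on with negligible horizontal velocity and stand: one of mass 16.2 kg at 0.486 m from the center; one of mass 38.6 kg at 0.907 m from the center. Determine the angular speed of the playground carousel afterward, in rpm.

The added mass arrives with no angular momentum about the center, and any external torque about the center is negligible, so the system's angular momentum is conserved.
I_p = ½(254)(2.06)² = 538.9 kg·m².
Added inertia Σmr² = (16.2)(0.486)² + (38.6)(0.907)² = 35.58 kg·m²; I_f = 538.9 + 35.58 = 574.5 kg·m².
ω_f = I_p ω_i / I_f = (538.9)(28.2) / 574.5 = 26.45 rpm.

ω_f ≈ 26.5 rpm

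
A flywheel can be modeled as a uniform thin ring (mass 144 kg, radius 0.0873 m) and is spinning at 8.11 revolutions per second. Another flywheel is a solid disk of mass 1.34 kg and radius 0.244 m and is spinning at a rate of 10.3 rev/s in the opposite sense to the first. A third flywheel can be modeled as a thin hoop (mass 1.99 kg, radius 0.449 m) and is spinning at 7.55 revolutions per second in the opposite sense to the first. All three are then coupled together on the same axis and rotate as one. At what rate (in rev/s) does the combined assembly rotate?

|ω_f| ≈ 3.55 rev/s

The coupling torques are internal; angular momentum about the shared axis is conserved.
Moments of inertia: I_A = (144)(0.0873)² = 1.097 kg·m²; I_B = ½(1.34)(0.244)² = 0.03989 kg·m²; I_C = (1.99)(0.449)² = 0.4012 kg·m².
Taking A's sense as positive: L = (1.097)(8.11) − (0.03989)(10.3) − (0.4012)(7.55) = 5.461 kg·m²·rev/s.
Combined I = 1.097 + 0.03989 + 0.4012 = 1.539 kg·m².
ω_f = L / I = 5.461 / 1.539 = 3.549 rev/s.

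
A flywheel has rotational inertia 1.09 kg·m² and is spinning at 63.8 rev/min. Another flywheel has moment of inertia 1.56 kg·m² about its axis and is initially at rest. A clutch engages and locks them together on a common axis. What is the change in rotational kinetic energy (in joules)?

ΔKE ≈ -14.3 J

The coupling torques are internal; angular momentum about the shared axis is conserved.
Taking A's sense as positive: L = (1.090)(63.8) = 69.54 kg·m²·rpm.
Combined I = 1.090 + 1.560 = 2.650 kg·m².
ω_f = L / I = 69.54 / 2.650 = 26.24 rpm.
KE_i = ½ΣIω² = 24.33 J; KE_f = ½(2.650)(2.748)² = 10.01 J.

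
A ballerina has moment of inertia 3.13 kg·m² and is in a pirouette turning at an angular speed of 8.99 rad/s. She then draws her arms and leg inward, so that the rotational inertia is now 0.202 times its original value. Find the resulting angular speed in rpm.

With no external torque about the axis, L is conserved: I₁ω₁ = I₂ω₂.
I₂ = 0.202 × 3.13 = 0.6323 kg·m².
ω₂ = I₁ω₁ / I₂ = (3.130)(8.99 rad/s) / (0.6323) = 44.50 rad/s = 425.0 rpm.

ω₂ ≈ 425 rpm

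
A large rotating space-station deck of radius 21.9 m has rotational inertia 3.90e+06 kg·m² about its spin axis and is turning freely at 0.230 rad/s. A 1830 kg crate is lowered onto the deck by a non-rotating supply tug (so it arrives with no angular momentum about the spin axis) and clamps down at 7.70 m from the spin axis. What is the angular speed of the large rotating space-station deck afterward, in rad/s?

ω_f ≈ 0.224 rad/s

No external torque acts about the spin axis; L_before = L_after.
Added inertia Σmr² = (1830)(7.70)² = 1.085e+05 kg·m²; I_f = 3.900e+06 + 1.085e+05 = 4.009e+06 kg·m².
ω_f = I_p ω_i / I_f = (3.900e+06)(0.230) / 4.009e+06 = 0.2238 rad/s.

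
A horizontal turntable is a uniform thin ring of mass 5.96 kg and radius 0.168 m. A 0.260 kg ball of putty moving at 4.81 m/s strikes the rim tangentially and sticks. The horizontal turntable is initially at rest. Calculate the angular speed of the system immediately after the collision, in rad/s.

|ω_f| ≈ 1.20 rad/s

The axle reaction passes through the axle and exerts no torque about it; angular momentum about the axle is conserved through the impact.
I_p = (5.96)(0.168)² = 0.1682 kg·m². Taking the sense of the ball of putty's angular momentum as positive, L_{ball} = m v R = (0.260)(4.81)(0.168) = 0.2101 kg·m²/s.
L_i = 0 + 0.2101 = 0.2101 kg·m²/s.
After sticking, I_f = I_p + m R² = 0.1682 + (0.260)(0.168)² = 0.1756 kg·m².
ω_f = L_i / I_f = 0.2101 / 0.1756 = 1.197 rad/s.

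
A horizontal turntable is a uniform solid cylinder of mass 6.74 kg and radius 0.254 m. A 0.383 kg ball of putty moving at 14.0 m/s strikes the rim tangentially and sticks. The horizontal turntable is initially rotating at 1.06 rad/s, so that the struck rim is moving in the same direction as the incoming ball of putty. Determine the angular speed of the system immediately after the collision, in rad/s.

|ω_f| ≈ 6.58 rad/s

About the axle the impulsive forces during the collision are internal, so angular momentum about that axis is conserved.
I_p = ½(6.74)(0.254)² = 0.2174 kg·m². Taking the sense of the ball of putty's angular momentum as positive, L_{ball} = m v R = (0.383)(14.0)(0.254) = 1.362 kg·m²/s.
L_i = +I_p ω_p + m v R = +(0.2174)(1.06) + 1.362 = 1.592 kg·m²/s.
After sticking, I_f = I_p + m R² = 0.2174 + (0.383)(0.254)² = 0.2421 kg·m².
ω_f = L_i / I_f = 1.592 / 0.2421 = 6.577 rad/s.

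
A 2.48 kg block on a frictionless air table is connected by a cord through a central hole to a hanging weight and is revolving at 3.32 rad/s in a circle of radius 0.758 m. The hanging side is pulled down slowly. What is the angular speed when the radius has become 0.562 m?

No torque about the axis ⇒ m r₁² ω₁ = m r₂² ω₂.
ω₂ = ω₁ (r₁/r₂)² = (3.32)(0.758/0.562)² = 6.040 rad/s.

ω₂ ≈ 6.04 rad/s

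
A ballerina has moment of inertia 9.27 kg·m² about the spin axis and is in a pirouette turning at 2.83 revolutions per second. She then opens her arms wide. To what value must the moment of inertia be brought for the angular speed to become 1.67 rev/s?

With no external torque about the axis, L is conserved: I₁ω₁ = I₂ω₂.
I₂ = I₁ω₁ / ω₂ = (9.27)(2.83) / (1.67) = 15.71 kg·m².

I₂ ≈ 15.7 kg·m²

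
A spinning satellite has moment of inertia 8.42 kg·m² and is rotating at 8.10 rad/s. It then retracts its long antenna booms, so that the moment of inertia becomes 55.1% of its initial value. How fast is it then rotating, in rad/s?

ω₂ ≈ 14.7 rad/s

No external torque acts about the spin axis, so angular momentum is conserved.
I₂ = 0.551 × 8.42 = 4.639 kg·m².
ω₂ = I₁ω₁ / I₂ = (8.420)(8.10 rad/s) / (4.639) = 14.70 rad/s.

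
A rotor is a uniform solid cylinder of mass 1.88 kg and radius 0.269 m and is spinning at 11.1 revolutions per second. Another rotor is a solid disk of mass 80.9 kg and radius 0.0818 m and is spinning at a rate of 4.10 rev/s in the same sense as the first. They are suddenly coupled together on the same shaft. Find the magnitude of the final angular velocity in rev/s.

No external torque acts about the common axis, so total angular momentum is conserved.
Moments of inertia: I_A = ½(1.88)(0.269)² = 0.06802 kg·m²; I_B = ½(80.9)(0.0818)² = 0.2707 kg·m².
Taking A's sense as positive: L = (0.06802)(11.1) + (0.2707)(4.10) = 1.865 kg·m²·rev/s.
Combined I = 0.06802 + 0.2707 = 0.3387 kg·m².
ω_f = L / I = 1.865 / 0.3387 = 5.506 rev/s.

|ω_f| ≈ 5.51 rev/s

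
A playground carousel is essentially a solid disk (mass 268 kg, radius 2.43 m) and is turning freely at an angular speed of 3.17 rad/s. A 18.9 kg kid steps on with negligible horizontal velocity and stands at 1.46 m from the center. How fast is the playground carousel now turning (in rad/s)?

No external torque acts about the center; L_before = L_after.
I_p = ½(268)(2.43)² = 791.3 kg·m².
Added inertia Σmr² = (18.9)(1.46)² = 40.29 kg·m²; I_f = 791.3 + 40.29 = 831.5 kg·m².
ω_f = I_p ω_i / I_f = (791.3)(3.17) / 831.5 = 3.016 rad/s.

ω_f ≈ 3.02 rad/s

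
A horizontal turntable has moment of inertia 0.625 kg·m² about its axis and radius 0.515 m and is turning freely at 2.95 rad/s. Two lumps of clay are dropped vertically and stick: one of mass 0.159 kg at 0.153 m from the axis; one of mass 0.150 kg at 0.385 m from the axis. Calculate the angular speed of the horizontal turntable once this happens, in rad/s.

The added mass arrives with no angular momentum about the axis, and any external torque about the axis is negligible, so the system's angular momentum is conserved.
Added inertia Σmr² = (0.159)(0.153)² + (0.150)(0.385)² = 0.02596 kg·m²; I_f = 0.6250 + 0.02596 = 0.6510 kg·m².
ω_f = I_p ω_i / I_f = (0.6250)(2.95) / 0.6510 = 2.832 rad/s.

ω_f ≈ 2.83 rad/s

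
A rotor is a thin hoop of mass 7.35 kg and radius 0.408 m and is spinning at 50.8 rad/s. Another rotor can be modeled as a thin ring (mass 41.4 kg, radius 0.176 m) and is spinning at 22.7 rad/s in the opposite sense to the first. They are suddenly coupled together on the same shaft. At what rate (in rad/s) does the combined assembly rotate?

|ω_f| ≈ 13.2 rad/s

The coupling torques are internal; angular momentum about the shared axis is conserved.
Moments of inertia: I_A = (7.35)(0.408)² = 1.224 kg·m²; I_B = (41.4)(0.176)² = 1.282 kg·m².
Taking A's sense as positive: L = (1.224)(50.8) − (1.282)(22.7) = 33.04 kg·m²·rad/s.
Combined I = 1.224 + 1.282 = 2.506 kg·m².
ω_f = L / I = 33.04 / 2.506 = 13.19 rad/s.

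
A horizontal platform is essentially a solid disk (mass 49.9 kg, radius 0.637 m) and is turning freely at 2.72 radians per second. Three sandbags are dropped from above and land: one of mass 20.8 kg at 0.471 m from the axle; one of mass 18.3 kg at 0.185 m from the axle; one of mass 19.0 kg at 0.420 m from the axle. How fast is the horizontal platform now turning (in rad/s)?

ω_f ≈ 1.47 rad/s

The added mass arrives with no angular momentum about the axle, and any external torque about the axle is negligible, so the system's angular momentum is conserved.
I_p = ½(49.9)(0.637)² = 10.12 kg·m².
Added inertia Σmr² = (20.8)(0.471)² + (18.3)(0.185)² + (19.0)(0.420)² = 8.592 kg·m²; I_f = 10.12 + 8.592 = 18.72 kg·m².
ω_f = I_p ω_i / I_f = (10.12)(2.72) / 18.72 = 1.471 rad/s.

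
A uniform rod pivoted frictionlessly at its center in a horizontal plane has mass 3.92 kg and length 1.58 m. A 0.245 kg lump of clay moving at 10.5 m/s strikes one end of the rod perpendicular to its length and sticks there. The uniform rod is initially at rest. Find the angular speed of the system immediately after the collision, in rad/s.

About the pivot the impulsive forces during the collision are internal, so angular momentum about that axis is conserved.
I_p = (1/12)(3.92)(1.58)² = 0.8155 kg·m². Taking the sense of the lump of clay's angular momentum as positive, L_{lump} = m v R = (0.245)(10.5)(1.58/2) = 2.032 kg·m²/s.
L_i = 0 + 2.032 = 2.032 kg·m²/s.
After sticking, I_f = I_p + m R² = 0.8155 + (0.245)(1.58/2)² = 0.9684 kg·m².
ω_f = L_i / I_f = 2.032 / 0.9684 = 2.099 rad/s.

|ω_f| ≈ 2.10 rad/s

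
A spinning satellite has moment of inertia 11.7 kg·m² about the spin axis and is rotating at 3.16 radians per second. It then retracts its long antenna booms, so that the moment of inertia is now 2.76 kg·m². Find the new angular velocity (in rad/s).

With no external torque about the axis, L is conserved: I₁ω₁ = I₂ω₂.
ω₂ = I₁ω₁ / I₂ = (11.70)(3.16 rad/s) / (2.760) = 13.40 rad/s.

ω₂ ≈ 13.4 rad/s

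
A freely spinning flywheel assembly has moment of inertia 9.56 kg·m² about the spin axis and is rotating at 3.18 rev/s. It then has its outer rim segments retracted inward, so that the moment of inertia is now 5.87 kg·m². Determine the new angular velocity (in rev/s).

ω₂ ≈ 5.18 rev/s

No external torque acts about the spin axis, so angular momentum is conserved.
ω₂ = I₁ω₁ / I₂ = (9.560)(3.18 rev/s) / (5.870) = 5.179 rev/s.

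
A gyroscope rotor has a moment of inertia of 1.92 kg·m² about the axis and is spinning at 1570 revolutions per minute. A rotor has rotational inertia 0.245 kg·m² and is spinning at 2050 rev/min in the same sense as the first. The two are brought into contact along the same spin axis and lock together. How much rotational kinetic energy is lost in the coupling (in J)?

The coupling torques are internal; angular momentum about the shared axis is conserved.
Taking A's sense as positive: L = (1.920)(1570) + (0.2450)(2050) = 3517 kg·m²·rpm.
Combined I = 1.920 + 0.2450 = 2.165 kg·m².
ω_f = L / I = 3517 / 2.165 = 1624 rpm.
KE_i = ½ΣIω² = 31590 J; KE_f = ½(2.165)(170.1)² = 31320 J.

ΔKE lost ≈ 274 J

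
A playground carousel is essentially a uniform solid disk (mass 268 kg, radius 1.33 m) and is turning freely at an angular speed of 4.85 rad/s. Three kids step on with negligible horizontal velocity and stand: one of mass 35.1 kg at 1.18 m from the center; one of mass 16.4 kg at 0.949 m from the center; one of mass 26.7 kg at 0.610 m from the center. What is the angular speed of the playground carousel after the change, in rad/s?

No external torque acts about the center; L_before = L_after.
I_p = ½(268)(1.33)² = 237.0 kg·m².
Added inertia Σmr² = (35.1)(1.18)² + (16.4)(0.949)² + (26.7)(0.610)² = 73.58 kg·m²; I_f = 237.0 + 73.58 = 310.6 kg·m².
ω_f = I_p ω_i / I_f = (237.0)(4.85) / 310.6 = 3.701 rad/s.

ω_f ≈ 3.70 rad/s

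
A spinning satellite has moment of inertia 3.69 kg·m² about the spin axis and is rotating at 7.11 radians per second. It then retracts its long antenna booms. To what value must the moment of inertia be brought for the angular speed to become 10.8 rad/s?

I₂ ≈ 2.43 kg·m²

Angular momentum about the spin axis is conserved since the torque about it is zero.
I₂ = I₁ω₁ / ω₂ = (3.69)(7.11) / (10.8) = 2.429 kg·m².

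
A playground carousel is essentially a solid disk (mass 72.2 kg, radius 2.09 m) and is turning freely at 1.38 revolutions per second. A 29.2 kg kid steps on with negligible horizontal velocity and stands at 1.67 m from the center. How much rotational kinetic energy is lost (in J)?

energy lost ≈ 2020 J

The added mass arrives with no angular momentum about the center, and any external torque about the center is negligible, so the system's angular momentum is conserved.
I_p = ½(72.2)(2.09)² = 157.7 kg·m².
Added inertia Σmr² = (29.2)(1.67)² = 81.44 kg·m²; I_f = 157.7 + 81.44 = 239.1 kg·m².
ω_f = I_p ω_i / I_f = (157.7)(1.38) / 239.1 = 0.9100 rev/s.
KE_i = ½(157.7)(8.671 rad/s)² = 5928 J; KE_f = ½(239.1)(5.718)² = 3909 J.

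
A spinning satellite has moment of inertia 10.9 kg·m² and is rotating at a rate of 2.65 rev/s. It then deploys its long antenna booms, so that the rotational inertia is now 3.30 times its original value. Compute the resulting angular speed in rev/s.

No external torque acts about the spin axis, so angular momentum is conserved.
I₂ = 3.30 × 10.9 = 35.97 kg·m².
ω₂ = I₁ω₁ / I₂ = (10.90)(2.65 rev/s) / (35.97) = 0.8030 rev/s.

ω₂ ≈ 0.803 rev/s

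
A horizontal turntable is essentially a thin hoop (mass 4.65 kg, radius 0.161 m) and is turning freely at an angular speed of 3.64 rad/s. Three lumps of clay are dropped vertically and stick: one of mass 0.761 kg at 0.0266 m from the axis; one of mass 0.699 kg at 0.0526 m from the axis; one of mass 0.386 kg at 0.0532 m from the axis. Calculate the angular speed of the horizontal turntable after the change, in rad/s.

No external torque acts about the axis; L_before = L_after.
I_p = (4.65)(0.161)² = 0.1205 kg·m².
Added inertia Σmr² = (0.761)(0.0266)² + (0.699)(0.0526)² + (0.386)(0.0532)² = 0.003565 kg·m²; I_f = 0.1205 + 0.003565 = 0.1241 kg·m².
ω_f = I_p ω_i / I_f = (0.1205)(3.64) / 0.1241 = 3.535 rad/s.

ω_f ≈ 3.54 rad/s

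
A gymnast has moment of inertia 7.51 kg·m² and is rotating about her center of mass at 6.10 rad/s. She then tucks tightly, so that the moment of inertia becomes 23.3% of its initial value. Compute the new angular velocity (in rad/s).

ω₂ ≈ 26.2 rad/s

No external torque acts about the spin axis, so angular momentum is conserved.
I₂ = 0.233 × 7.51 = 1.750 kg·m².
ω₂ = I₁ω₁ / I₂ = (7.510)(6.10 rad/s) / (1.750) = 26.18 rad/s.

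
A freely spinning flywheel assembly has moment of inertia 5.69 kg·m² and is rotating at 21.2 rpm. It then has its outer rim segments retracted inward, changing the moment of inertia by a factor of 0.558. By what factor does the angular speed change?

ω₂/ω₁ ≈ 1.79

With no external torque about the axis, L is conserved: I₁ω₁ = I₂ω₂.
I₂ = 0.558 × 5.69 = 3.175 kg·m².
ω₂/ω₁ = I₁/I₂ = 5.690 / 3.175 = 1.792.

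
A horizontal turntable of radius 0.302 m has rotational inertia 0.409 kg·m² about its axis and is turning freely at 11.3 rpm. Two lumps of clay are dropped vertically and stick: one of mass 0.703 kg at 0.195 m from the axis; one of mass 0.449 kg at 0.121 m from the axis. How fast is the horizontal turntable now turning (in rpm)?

ω_f ≈ 10.4 rpm

No external torque acts about the axis; L_before = L_after.
Added inertia Σmr² = (0.703)(0.195)² + (0.449)(0.121)² = 0.03331 kg·m²; I_f = 0.4090 + 0.03331 = 0.4423 kg·m².
ω_f = I_p ω_i / I_f = (0.4090)(11.3) / 0.4423 = 10.45 rpm.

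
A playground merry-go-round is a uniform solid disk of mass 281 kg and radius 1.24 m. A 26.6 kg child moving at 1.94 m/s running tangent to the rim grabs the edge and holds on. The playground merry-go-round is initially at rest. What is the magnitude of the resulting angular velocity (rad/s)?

About the axle the impulsive forces during the collision are internal, so angular momentum about that axis is conserved.
I_p = ½(281)(1.24)² = 216.0 kg·m². Taking the sense of the child's angular momentum as positive, L_{child} = m v R = (26.6)(1.94)(1.24) = 63.99 kg·m²/s.
L_i = 0 + 63.99 = 63.99 kg·m²/s.
After sticking, I_f = I_p + m R² = 216.0 + (26.6)(1.24)² = 256.9 kg·m².
ω_f = L_i / I_f = 63.99 / 256.9 = 0.2490 rad/s.

|ω_f| ≈ 0.249 rad/s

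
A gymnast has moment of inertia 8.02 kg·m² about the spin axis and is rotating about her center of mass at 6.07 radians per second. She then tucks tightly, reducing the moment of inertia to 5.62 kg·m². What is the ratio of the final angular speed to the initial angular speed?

ω₂/ω₁ ≈ 1.43

No external torque acts about the spin axis, so angular momentum is conserved.
ω₂/ω₁ = I₁/I₂ = 8.020 / 5.620 = 1.427.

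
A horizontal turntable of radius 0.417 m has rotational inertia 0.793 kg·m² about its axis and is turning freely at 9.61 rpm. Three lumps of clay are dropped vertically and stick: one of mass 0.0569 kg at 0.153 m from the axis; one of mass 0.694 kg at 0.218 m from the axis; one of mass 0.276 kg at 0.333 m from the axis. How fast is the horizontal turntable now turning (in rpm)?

The added mass arrives with no angular momentum about the axis, and any external torque about the axis is negligible, so the system's angular momentum is conserved.
Added inertia Σmr² = (0.0569)(0.153)² + (0.694)(0.218)² + (0.276)(0.333)² = 0.06492 kg·m²; I_f = 0.7930 + 0.06492 = 0.8579 kg·m².
ω_f = I_p ω_i / I_f = (0.7930)(9.61) / 0.8579 = 8.883 rpm.

ω_f ≈ 8.88 rpm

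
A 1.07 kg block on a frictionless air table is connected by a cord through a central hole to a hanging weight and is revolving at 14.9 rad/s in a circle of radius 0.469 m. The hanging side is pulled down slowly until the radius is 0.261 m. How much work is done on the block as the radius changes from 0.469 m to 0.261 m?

The constraining force is radial, so m r² ω about the center is conserved.
ω₂ = ω₁ (r₁/r₂)² = (14.9)(0.469/0.261)² = 48.11 rad/s.
W = ΔKE = ½m(v₂² − v₁²) = 58.23 J.

W ≈ 58.2 J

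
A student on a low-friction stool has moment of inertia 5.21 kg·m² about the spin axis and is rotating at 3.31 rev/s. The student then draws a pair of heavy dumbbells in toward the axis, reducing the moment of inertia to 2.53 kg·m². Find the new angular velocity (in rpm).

ω₂ ≈ 409 rpm

With no external torque about the axis, L is conserved: I₁ω₁ = I₂ω₂.
ω₂ = I₁ω₁ / I₂ = (5.210)(3.31 rev/s) / (2.530) = 6.816 rev/s = 409.0 rpm.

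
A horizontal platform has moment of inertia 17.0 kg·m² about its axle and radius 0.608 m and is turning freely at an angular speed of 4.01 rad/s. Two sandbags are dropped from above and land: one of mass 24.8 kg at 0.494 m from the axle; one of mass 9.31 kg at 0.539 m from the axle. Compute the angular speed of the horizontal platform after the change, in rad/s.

No external torque acts about the axle; L_before = L_after.
Added inertia Σmr² = (24.8)(0.494)² + (9.31)(0.539)² = 8.757 kg·m²; I_f = 17.00 + 8.757 = 25.76 kg·m².
ω_f = I_p ω_i / I_f = (17.00)(4.01) / 25.76 = 2.647 rad/s.

ω_f ≈ 2.65 rad/s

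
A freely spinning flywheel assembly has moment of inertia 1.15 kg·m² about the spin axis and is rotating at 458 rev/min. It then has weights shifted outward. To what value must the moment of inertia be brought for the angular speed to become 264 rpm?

I₂ ≈ 2.00 kg·m²

With no external torque about the axis, L is conserved: I₁ω₁ = I₂ω₂.
I₂ = I₁ω₁ / ω₂ = (1.15)(458) / (264) = 1.995 kg·m².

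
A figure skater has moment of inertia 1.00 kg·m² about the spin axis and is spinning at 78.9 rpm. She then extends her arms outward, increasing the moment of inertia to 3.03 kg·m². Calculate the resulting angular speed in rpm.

Angular momentum about the spin axis is conserved since the torque about it is zero.
ω₂ = I₁ω₁ / I₂ = (1.000)(78.9 rpm) / (3.030) = 26.04 rpm.

ω₂ ≈ 26.0 rpm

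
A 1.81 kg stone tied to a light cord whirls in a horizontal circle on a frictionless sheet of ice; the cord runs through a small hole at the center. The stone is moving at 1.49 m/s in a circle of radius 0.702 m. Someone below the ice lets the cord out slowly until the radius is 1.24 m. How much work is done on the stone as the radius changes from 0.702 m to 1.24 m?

The only horizontal force on the mass is along the cord (radial), so it exerts no torque about the hole and angular momentum m v r is conserved.
v₂ = v₁ r₁ / r₂ = (1.49)(0.702) / (1.24) = 0.8435 m/s.
W = ΔKE = ½m(v₂² − v₁²) = -1.365 J.

W ≈ -1.37 J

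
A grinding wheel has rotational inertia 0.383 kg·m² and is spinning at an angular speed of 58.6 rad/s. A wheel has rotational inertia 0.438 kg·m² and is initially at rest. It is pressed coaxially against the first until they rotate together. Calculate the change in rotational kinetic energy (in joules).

ΔKE ≈ -351 J

No external torque acts about the common axis, so total angular momentum is conserved.
Taking A's sense as positive: L = (0.3830)(58.6) = 22.44 kg·m²·rad/s.
Combined I = 0.3830 + 0.4380 = 0.8210 kg·m².
ω_f = L / I = 22.44 / 0.8210 = 27.34 rad/s.
KE_i = ½ΣIω² = 657.6 J; KE_f = ½(0.8210)(27.34)² = 306.8 J.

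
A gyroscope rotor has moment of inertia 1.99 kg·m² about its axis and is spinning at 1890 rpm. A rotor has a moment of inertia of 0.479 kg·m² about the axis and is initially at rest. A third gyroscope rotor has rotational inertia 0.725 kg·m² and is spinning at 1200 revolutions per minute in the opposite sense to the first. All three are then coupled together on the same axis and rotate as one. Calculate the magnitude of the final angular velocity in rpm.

No external torque acts about the common axis, so total angular momentum is conserved.
Taking A's sense as positive: L = (1.990)(1890) − (0.7250)(1200) = 2891 kg·m²·rpm.
Combined I = 1.990 + 0.4790 + 0.7250 = 3.194 kg·m².
ω_f = L / I = 2891 / 3.194 = 905.2 rpm.

|ω_f| ≈ 905 rpm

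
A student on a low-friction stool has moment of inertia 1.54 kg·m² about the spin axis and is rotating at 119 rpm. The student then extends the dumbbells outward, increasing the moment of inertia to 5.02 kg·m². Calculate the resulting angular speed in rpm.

Angular momentum about the spin axis is conserved since the torque about it is zero.
ω₂ = I₁ω₁ / I₂ = (1.540)(119 rpm) / (5.020) = 36.51 rpm.

ω₂ ≈ 36.5 rpm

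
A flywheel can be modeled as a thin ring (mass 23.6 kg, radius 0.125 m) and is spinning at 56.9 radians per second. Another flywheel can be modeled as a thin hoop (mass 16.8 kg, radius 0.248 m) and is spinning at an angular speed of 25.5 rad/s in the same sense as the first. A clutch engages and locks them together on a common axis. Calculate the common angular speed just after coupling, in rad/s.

|ω_f| ≈ 33.8 rad/s

The coupling torques are internal; angular momentum about the shared axis is conserved.
Moments of inertia: I_A = (23.6)(0.125)² = 0.3688 kg·m²; I_B = (16.8)(0.248)² = 1.033 kg·m².
Taking A's sense as positive: L = (0.3688)(56.9) + (1.033)(25.5) = 47.33 kg·m²·rad/s.
Combined I = 0.3688 + 1.033 = 1.402 kg·m².
ω_f = L / I = 47.33 / 1.402 = 33.76 rad/s.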